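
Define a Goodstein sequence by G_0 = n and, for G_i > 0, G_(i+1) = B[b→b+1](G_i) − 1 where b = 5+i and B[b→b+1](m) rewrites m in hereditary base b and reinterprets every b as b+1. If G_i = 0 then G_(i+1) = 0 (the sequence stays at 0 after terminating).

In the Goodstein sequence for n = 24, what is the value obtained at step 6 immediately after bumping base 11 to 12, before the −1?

(0) 24|_5 = 4·5 + 4 ↦ 4·6 + 4|_6 = 28 ⇒ 27
(1) 27|_6 = 4·6 + 3 ↦ 4·7 + 3|_7 = 31 ⇒ 30
(2) 30|_7 = 4·7 + 2 ↦ 4·8 + 2|_8 = 34 ⇒ 33
(3) 33|_8 = 4·8 + 1 ↦ 4·9 + 1|_9 = 37 ⇒ 36
(4) 36|_9 = 4·9 ↦ 4·10|_10 = 40 ⇒ 39
(5) 39|_10 = 3·10 + 9 ↦ 3·11 + 9|_11 = 42 ⇒ 41
(6) 41|_11 = 3·11 + 8 ↦ 3·12 + 8|_12 = 44 ⇒ 43

44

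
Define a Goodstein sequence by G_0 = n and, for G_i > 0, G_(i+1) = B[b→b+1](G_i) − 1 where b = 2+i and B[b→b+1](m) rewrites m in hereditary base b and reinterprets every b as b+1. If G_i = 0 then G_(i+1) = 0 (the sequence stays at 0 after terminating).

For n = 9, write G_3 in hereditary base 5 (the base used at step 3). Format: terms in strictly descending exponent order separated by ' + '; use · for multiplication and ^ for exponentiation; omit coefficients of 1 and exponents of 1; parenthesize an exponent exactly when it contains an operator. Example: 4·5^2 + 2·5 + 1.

[0] 9 ≡ 2^(2 + 1) + 1 (base 2). Lift 3: 82. −1: 81.
[1] 81 ≡ 3^(3 + 1) (base 3). Lift 4: 1024. −1: 1023.
[2] 1023 ≡ 3·4^4 + 3·4^3 + 3·4^2 + 3·4 + 3 (base 4). Lift 5: 9843. −1: 9842.

3·5^5 + 3·5^3 + 3·5^2 + 3·5 + 2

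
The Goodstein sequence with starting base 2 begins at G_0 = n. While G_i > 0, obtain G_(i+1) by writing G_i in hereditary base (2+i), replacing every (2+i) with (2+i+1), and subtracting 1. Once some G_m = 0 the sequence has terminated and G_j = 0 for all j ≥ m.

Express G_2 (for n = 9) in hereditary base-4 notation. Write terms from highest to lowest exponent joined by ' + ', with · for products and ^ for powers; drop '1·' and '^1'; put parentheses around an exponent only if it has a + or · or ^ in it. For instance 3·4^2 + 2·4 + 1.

G_0=9  [base 2] 2^(2 + 1) + 1  →[2↦3]→  3^(3 + 1) + 1 = 82  −1 ⇒ G_1=81
G_1=81  [base 3] 3^(3 + 1)  →[3↦4]→  4^(4 + 1) = 1024  −1 ⇒ G_2=1023
G_2=1023  [base 4] 3·4^4 + 3·4^3 + 3·4^2 + 3·4 + 3  →[4↦5]→  3·5^5 + 3·5^3 + 3·5^2 + 3·5 + 3 = 9843  −1 ⇒ G_3=9842

3·4^4 + 3·4^3 + 3·4^2 + 3·4 + 3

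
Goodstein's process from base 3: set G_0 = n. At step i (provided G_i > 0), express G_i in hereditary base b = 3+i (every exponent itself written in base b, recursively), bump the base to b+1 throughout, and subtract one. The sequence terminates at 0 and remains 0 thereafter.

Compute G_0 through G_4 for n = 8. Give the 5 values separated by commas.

G_0 = 8. HB_3(8) = 2·3 + 2. Bump = 10. G_1 = 9.
G_1 = 9. HB_4(9) = 2·4 + 1. Bump = 11. G_2 = 10.
G_2 = 10. HB_5(10) = 2·5. Bump = 12. G_3 = 11.
G_3 = 11. HB_6(11) = 6 + 5. Bump = 12. G_4 = 11.

8, 9, 10, 11, 11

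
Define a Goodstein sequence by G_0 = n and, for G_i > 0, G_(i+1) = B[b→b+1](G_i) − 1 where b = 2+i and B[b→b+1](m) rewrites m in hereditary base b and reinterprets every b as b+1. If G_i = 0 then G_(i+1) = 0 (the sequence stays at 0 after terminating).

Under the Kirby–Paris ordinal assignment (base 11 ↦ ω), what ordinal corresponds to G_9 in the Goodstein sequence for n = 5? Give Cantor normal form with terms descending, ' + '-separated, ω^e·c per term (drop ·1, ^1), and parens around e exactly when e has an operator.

ω^3·3 + ω^2·3 + ω·2 + 4

G_0=5  [base 2] 2^2 + 1  →[2↦3]→  3^3 + 1 = 28  −1 ⇒ G_1=27
G_1=27  [base 3] 3^3  →[3↦4]→  4^4 = 256  −1 ⇒ G_2=255
G_2=255  [base 4] 3·4^3 + 3·4^2 + 3·4 + 3  →[4↦5]→  3·5^3 + 3·5^2 + 3·5 + 3 = 468  −1 ⇒ G_3=467
G_3=467  [base 5] 3·5^3 + 3·5^2 + 3·5 + 2  →[5↦6]→  3·6^3 + 3·6^2 + 3·6 + 2 = 776  −1 ⇒ G_4=775
G_4=775  [base 6] 3·6^3 + 3·6^2 + 3·6 + 1  →[6↦7]→  3·7^3 + 3·7^2 + 3·7 + 1 = 1198  −1 ⇒ G_5=1197
G_5=1197  [base 7] 3·7^3 + 3·7^2 + 3·7  →[7↦8]→  3·8^3 + 3·8^2 + 3·8 = 1752  −1 ⇒ G_6=1751
G_6=1751  [base 8] 3·8^3 + 3·8^2 + 2·8 + 7  →[8↦9]→  3·9^3 + 3·9^2 + 2·9 + 7 = 2455  −1 ⇒ G_7=2454
G_7=2454  [base 9] 3·9^3 + 3·9^2 + 2·9 + 6  →[9↦10]→  3·10^3 + 3·10^2 + 2·10 + 6 = 3326  −1 ⇒ G_8=3325
G_8=3325  [base 10] 3·10^3 + 3·10^2 + 2·10 + 5  →[10↦11]→  3·11^3 + 3·11^2 + 2·11 + 5 = 4383  −1 ⇒ G_9=4382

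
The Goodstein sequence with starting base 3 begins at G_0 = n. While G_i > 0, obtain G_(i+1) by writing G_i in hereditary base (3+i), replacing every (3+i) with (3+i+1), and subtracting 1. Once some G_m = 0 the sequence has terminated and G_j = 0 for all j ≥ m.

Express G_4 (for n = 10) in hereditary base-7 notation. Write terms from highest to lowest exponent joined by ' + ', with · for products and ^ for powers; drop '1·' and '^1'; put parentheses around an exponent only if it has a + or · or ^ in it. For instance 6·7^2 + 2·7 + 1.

G_0 = 10. HB_3(10) = 3^2 + 1. Bump = 17. G_1 = 16.
G_1 = 16. HB_4(16) = 4^2. Bump = 25. G_2 = 24.
G_2 = 24. HB_5(24) = 4·5 + 4. Bump = 28. G_3 = 27.
G_3 = 27. HB_6(27) = 4·6 + 3. Bump = 31. G_4 = 30.
G_4 = 30. HB_7(30) = 4·7 + 2. Bump = 34. G_5 = 33.

4·7 + 2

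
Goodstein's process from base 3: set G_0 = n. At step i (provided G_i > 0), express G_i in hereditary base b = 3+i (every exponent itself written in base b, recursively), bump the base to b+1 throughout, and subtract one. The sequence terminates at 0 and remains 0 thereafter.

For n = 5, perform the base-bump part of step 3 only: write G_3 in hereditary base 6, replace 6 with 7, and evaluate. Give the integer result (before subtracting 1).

step 0: 5 = 3 + 2; sub 4 for 3: 4 + 2; = 6; G_1 = 6−1 = 5
step 1: 5 = 4 + 1; sub 5 for 4: 5 + 1; = 6; G_2 = 6−1 = 5
step 2: 5 = 5; sub 6 for 5: 6; = 6; G_3 = 6−1 = 5
step 3: 5 = 5; sub 7 for 6: 5; = 5; G_4 = 5−1 = 4

5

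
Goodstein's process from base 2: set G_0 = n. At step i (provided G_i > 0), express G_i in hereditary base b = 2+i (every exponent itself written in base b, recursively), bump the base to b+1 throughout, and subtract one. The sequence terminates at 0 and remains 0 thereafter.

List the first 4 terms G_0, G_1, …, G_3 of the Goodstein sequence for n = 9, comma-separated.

9, 81, 1023, 9842

(0) 9|_2 = 2^(2 + 1) + 1 ↦ 3^(3 + 1) + 1|_3 = 82 ⇒ 81
(1) 81|_3 = 3^(3 + 1) ↦ 4^(4 + 1)|_4 = 1024 ⇒ 1023
(2) 1023|_4 = 3·4^4 + 3·4^3 + 3·4^2 + 3·4 + 3 ↦ 3·5^5 + 3·5^3 + 3·5^2 + 3·5 + 3|_5 = 9843 ⇒ 9842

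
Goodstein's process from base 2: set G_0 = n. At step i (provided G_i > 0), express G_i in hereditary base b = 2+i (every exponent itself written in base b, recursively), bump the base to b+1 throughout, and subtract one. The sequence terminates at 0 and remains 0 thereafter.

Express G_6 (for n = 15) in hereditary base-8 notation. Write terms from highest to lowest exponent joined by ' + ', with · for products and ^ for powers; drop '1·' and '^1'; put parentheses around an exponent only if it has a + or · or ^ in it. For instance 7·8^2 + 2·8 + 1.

8^(8 + 1) + 7·8^7 + 7·8^6 + 7·8^5 + 7·8^4 + 7·8^3 + 7·8^2 + 7·8 + 7

G_0 = 15. HB_2(15) = 2^(2 + 1) + 2^2 + 2 + 1. Bump = 112. G_1 = 111.
G_1 = 111. HB_3(111) = 3^(3 + 1) + 3^3 + 3. Bump = 1284. G_2 = 1283.
G_2 = 1283. HB_4(1283) = 4^(4 + 1) + 4^4 + 3. Bump = 18753. G_3 = 18752.
G_3 = 18752. HB_5(18752) = 5^(5 + 1) + 5^5 + 2. Bump = 326594. G_4 = 326593.
G_4 = 326593. HB_6(326593) = 6^(6 + 1) + 6^6 + 1. Bump = 6588345. G_5 = 6588344.
G_5 = 6588344. HB_7(6588344) = 7^(7 + 1) + 7^7. Bump = 150994944. G_6 = 150994943.
G_6 = 150994943. HB_8(150994943) = 8^(8 + 1) + 7·8^7 + 7·8^6 + 7·8^5 + 7·8^4 + 7·8^3 + 7·8^2 + 7·8 + 7. Bump = 3524450281. G_7 = 3524450280.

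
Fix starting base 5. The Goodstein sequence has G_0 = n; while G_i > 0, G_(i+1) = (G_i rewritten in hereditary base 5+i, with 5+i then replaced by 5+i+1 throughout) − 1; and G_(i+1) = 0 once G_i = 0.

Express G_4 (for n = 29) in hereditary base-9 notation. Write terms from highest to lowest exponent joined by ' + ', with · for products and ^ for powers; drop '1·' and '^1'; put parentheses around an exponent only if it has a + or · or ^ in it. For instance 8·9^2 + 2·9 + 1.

9^2

i=0: 29 = 5^2 + 4 (b=5); 5→6: 6^2 + 4 = 40; 40−1 = 39
i=1: 39 = 6^2 + 3 (b=6); 6→7: 7^2 + 3 = 52; 52−1 = 51
i=2: 51 = 7^2 + 2 (b=7); 7→8: 8^2 + 2 = 66; 66−1 = 65
i=3: 65 = 8^2 + 1 (b=8); 8→9: 9^2 + 1 = 82; 82−1 = 81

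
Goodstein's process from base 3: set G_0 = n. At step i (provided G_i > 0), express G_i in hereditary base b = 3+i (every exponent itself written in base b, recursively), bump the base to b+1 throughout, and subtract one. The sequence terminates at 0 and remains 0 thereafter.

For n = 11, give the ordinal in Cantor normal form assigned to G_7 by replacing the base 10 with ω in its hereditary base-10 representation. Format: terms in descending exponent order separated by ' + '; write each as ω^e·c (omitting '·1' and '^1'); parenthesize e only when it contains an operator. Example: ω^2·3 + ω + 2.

G_0=11  [base 3] 3^2 + 2  →[3↦4]→  4^2 + 2 = 18  −1 ⇒ G_1=17
G_1=17  [base 4] 4^2 + 1  →[4↦5]→  5^2 + 1 = 26  −1 ⇒ G_2=25
G_2=25  [base 5] 5^2  →[5↦6]→  6^2 = 36  −1 ⇒ G_3=35
G_3=35  [base 6] 5·6 + 5  →[6↦7]→  5·7 + 5 = 40  −1 ⇒ G_4=39
G_4=39  [base 7] 5·7 + 4  →[7↦8]→  5·8 + 4 = 44  −1 ⇒ G_5=43
G_5=43  [base 8] 5·8 + 3  →[8↦9]→  5·9 + 3 = 48  −1 ⇒ G_6=47
G_6=47  [base 9] 5·9 + 2  →[9↦10]→  5·10 + 2 = 52  −1 ⇒ G_7=51

ω·5 + 1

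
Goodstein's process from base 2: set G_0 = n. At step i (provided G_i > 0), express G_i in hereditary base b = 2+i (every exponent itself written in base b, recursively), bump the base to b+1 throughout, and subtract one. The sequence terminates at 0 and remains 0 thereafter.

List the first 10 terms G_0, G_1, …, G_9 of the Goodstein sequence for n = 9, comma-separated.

9, 81, 1023, 9842, 140743, 2471826, 50333399, 1162263921, 30000003325, 855935016215

G_0=9  [base 2] 2^(2 + 1) + 1  →[2↦3]→  3^(3 + 1) + 1 = 82  −1 ⇒ G_1=81
G_1=81  [base 3] 3^(3 + 1)  →[3↦4]→  4^(4 + 1) = 1024  −1 ⇒ G_2=1023
G_2=1023  [base 4] 3·4^4 + 3·4^3 + 3·4^2 + 3·4 + 3  →[4↦5]→  3·5^5 + 3·5^3 + 3·5^2 + 3·5 + 3 = 9843  −1 ⇒ G_3=9842
G_3=9842  [base 5] 3·5^5 + 3·5^3 + 3·5^2 + 3·5 + 2  →[5↦6]→  3·6^6 + 3·6^3 + 3·6^2 + 3·6 + 2 = 140744  −1 ⇒ G_4=140743
G_4=140743  [base 6] 3·6^6 + 3·6^3 + 3·6^2 + 3·6 + 1  →[6↦7]→  3·7^7 + 3·7^3 + 3·7^2 + 3·7 + 1 = 2471827  −1 ⇒ G_5=2471826
G_5=2471826  [base 7] 3·7^7 + 3·7^3 + 3·7^2 + 3·7  →[7↦8]→  3·8^8 + 3·8^3 + 3·8^2 + 3·8 = 50333400  −1 ⇒ G_6=50333399
G_6=50333399  [base 8] 3·8^8 + 3·8^3 + 3·8^2 + 2·8 + 7  →[8↦9]→  3·9^9 + 3·9^3 + 3·9^2 + 2·9 + 7 = 1162263922  −1 ⇒ G_7=1162263921
G_7=1162263921  [base 9] 3·9^9 + 3·9^3 + 3·9^2 + 2·9 + 6  →[9↦10]→  3·10^10 + 3·10^3 + 3·10^2 + 2·10 + 6 = 30000003326  −1 ⇒ G_8=30000003325
G_8=30000003325  [base 10] 3·10^10 + 3·10^3 + 3·10^2 + 2·10 + 5  →[10↦11]→  3·11^11 + 3·11^3 + 3·11^2 + 2·11 + 5 = 855935016216  −1 ⇒ G_9=855935016215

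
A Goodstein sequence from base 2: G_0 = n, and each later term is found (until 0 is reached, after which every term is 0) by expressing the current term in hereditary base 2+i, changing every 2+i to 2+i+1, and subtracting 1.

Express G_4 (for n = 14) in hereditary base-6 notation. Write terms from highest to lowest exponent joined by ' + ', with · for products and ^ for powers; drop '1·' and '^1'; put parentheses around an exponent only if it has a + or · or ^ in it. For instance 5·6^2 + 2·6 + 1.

6^(6 + 1) + 5·6^5 + 5·6^4 + 5·6^3 + 5·6^2 + 5·6 + 5

G_0 = 14. HB_2(14) = 2^(2 + 1) + 2^2 + 2. Bump = 111. G_1 = 110.
G_1 = 110. HB_3(110) = 3^(3 + 1) + 3^3 + 2. Bump = 1282. G_2 = 1281.
G_2 = 1281. HB_4(1281) = 4^(4 + 1) + 4^4 + 1. Bump = 18751. G_3 = 18750.
G_3 = 18750. HB_5(18750) = 5^(5 + 1) + 5^5. Bump = 326592. G_4 = 326591.
G_4 = 326591. HB_6(326591) = 6^(6 + 1) + 5·6^5 + 5·6^4 + 5·6^3 + 5·6^2 + 5·6 + 5. Bump = 5862841. G_5 = 5862840.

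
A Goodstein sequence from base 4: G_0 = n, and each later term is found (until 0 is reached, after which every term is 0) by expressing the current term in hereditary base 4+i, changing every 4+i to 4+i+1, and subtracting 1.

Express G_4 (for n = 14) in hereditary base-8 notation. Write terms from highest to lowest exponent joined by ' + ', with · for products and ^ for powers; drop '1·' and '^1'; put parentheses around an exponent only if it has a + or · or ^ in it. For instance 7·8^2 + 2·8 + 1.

2·8 + 5

G_0=14  [base 4] 3·4 + 2  →[4↦5]→  3·5 + 2 = 17  −1 ⇒ G_1=16
G_1=16  [base 5] 3·5 + 1  →[5↦6]→  3·6 + 1 = 19  −1 ⇒ G_2=18
G_2=18  [base 6] 3·6  →[6↦7]→  3·7 = 21  −1 ⇒ G_3=20
G_3=20  [base 7] 2·7 + 6  →[7↦8]→  2·8 + 6 = 22  −1 ⇒ G_4=21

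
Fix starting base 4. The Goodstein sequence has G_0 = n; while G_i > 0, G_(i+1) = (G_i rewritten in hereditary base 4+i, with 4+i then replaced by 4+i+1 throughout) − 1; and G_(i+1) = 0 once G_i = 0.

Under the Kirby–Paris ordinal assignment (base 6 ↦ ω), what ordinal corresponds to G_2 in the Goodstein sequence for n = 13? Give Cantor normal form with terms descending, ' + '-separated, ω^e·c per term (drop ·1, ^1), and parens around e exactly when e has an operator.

ω·2 + 5

[0] 13 ≡ 3·4 + 1 (base 4). Lift 5: 16. −1: 15.
[1] 15 ≡ 3·5 (base 5). Lift 6: 18. −1: 17.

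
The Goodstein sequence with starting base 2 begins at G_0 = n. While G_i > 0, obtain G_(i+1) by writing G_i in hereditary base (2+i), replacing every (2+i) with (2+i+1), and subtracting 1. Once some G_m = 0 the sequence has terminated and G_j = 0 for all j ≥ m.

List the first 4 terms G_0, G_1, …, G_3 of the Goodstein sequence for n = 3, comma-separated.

3, 3, 3, 2

step 0: 3 = 2 + 1; sub 3 for 2: 3 + 1; = 4; G_1 = 4−1 = 3
step 1: 3 = 3; sub 4 for 3: 4; = 4; G_2 = 4−1 = 3
step 2: 3 = 3; sub 5 for 4: 3; = 3; G_3 = 3−1 = 2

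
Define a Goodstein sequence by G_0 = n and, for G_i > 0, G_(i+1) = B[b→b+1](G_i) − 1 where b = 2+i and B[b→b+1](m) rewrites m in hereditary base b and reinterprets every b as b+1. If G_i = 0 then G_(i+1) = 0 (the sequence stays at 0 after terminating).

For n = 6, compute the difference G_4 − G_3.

43530

G_0=6  [base 2] 2^2 + 2  →[2↦3]→  3^3 + 3 = 30  −1 ⇒ G_1=29
G_1=29  [base 3] 3^3 + 2  →[3↦4]→  4^4 + 2 = 258  −1 ⇒ G_2=257
G_2=257  [base 4] 4^4 + 1  →[4↦5]→  5^5 + 1 = 3126  −1 ⇒ G_3=3125
G_3=3125  [base 5] 5^5  →[5↦6]→  6^6 = 46656  −1 ⇒ G_4=46655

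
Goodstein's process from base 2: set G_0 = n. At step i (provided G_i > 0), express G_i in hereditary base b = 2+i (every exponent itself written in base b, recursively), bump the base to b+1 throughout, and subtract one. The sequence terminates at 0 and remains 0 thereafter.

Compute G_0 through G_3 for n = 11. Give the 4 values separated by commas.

11, 84, 1027, 15627

G_0 = 11. HB_2(11) = 2^(2 + 1) + 2 + 1. Bump = 85. G_1 = 84.
G_1 = 84. HB_3(84) = 3^(3 + 1) + 3. Bump = 1028. G_2 = 1027.
G_2 = 1027. HB_4(1027) = 4^(4 + 1) + 3. Bump = 15628. G_3 = 15627.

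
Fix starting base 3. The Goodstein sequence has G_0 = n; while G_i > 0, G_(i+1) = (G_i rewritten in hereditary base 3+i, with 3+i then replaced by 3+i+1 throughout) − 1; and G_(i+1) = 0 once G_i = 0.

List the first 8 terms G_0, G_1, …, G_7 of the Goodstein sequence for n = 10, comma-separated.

10, 16, 24, 27, 30, 33, 36, 39

(0) 10|_3 = 3^2 + 1 ↦ 4^2 + 1|_4 = 17 ⇒ 16
(1) 16|_4 = 4^2 ↦ 5^2|_5 = 25 ⇒ 24
(2) 24|_5 = 4·5 + 4 ↦ 4·6 + 4|_6 = 28 ⇒ 27
(3) 27|_6 = 4·6 + 3 ↦ 4·7 + 3|_7 = 31 ⇒ 30
(4) 30|_7 = 4·7 + 2 ↦ 4·8 + 2|_8 = 34 ⇒ 33
(5) 33|_8 = 4·8 + 1 ↦ 4·9 + 1|_9 = 37 ⇒ 36
(6) 36|_9 = 4·9 ↦ 4·10|_10 = 40 ⇒ 39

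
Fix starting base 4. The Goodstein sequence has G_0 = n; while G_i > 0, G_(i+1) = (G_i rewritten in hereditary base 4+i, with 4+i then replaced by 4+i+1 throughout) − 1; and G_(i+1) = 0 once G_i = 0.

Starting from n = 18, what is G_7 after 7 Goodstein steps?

68

G_0 = 18. HB_4(18) = 4^2 + 2. Bump = 27. G_1 = 26.
G_1 = 26. HB_5(26) = 5^2 + 1. Bump = 37. G_2 = 36.
G_2 = 36. HB_6(36) = 6^2. Bump = 49. G_3 = 48.
G_3 = 48. HB_7(48) = 6·7 + 6. Bump = 54. G_4 = 53.
G_4 = 53. HB_8(53) = 6·8 + 5. Bump = 59. G_5 = 58.
G_5 = 58. HB_9(58) = 6·9 + 4. Bump = 64. G_6 = 63.
G_6 = 63. HB_10(63) = 6·10 + 3. Bump = 69. G_7 = 68.
G_7 = 68. HB_11(68) = 6·11 + 2. Bump = 74. G_8 = 73.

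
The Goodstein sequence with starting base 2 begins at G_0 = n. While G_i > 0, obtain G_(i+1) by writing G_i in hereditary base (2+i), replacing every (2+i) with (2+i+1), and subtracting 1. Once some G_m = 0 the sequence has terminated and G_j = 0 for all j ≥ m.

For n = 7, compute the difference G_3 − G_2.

7 —HB2→ 2^2 + 2 + 1 —bump→ 3^3 + 3 + 1 = 31 —(−1)→ 30
30 —HB3→ 3^3 + 3 —bump→ 4^4 + 4 = 260 —(−1)→ 259
259 —HB4→ 4^4 + 3 —bump→ 5^5 + 3 = 3128 —(−1)→ 3127

2868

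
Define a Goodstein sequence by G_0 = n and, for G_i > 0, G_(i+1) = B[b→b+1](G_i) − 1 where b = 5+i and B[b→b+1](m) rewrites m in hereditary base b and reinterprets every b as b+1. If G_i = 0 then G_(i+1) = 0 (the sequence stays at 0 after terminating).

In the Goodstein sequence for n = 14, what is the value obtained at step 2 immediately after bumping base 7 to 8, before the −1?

(0) 14|_5 = 2·5 + 4 ↦ 2·6 + 4|_6 = 16 ⇒ 15
(1) 15|_6 = 2·6 + 3 ↦ 2·7 + 3|_7 = 17 ⇒ 16
(2) 16|_7 = 2·7 + 2 ↦ 2·8 + 2|_8 = 18 ⇒ 17

18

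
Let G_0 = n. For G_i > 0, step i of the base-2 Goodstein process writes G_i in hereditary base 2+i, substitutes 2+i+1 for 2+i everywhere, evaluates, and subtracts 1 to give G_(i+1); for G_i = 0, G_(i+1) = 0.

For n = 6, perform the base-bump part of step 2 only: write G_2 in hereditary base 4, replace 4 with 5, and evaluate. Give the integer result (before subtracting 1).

G_0=6  [base 2] 2^2 + 2  →[2↦3]→  3^3 + 3 = 30  −1 ⇒ G_1=29
G_1=29  [base 3] 3^3 + 2  →[3↦4]→  4^4 + 2 = 258  −1 ⇒ G_2=257
G_2=257  [base 4] 4^4 + 1  →[4↦5]→  5^5 + 1 = 3126  −1 ⇒ G_3=3125

3126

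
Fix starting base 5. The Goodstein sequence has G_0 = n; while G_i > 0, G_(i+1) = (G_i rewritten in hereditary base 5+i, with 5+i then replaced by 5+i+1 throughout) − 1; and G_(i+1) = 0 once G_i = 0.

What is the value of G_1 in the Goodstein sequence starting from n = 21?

[0] 21 ≡ 4·5 + 1 (base 5). Lift 6: 25. −1: 24.
[1] 24 ≡ 4·6 (base 6). Lift 7: 28. −1: 27.

24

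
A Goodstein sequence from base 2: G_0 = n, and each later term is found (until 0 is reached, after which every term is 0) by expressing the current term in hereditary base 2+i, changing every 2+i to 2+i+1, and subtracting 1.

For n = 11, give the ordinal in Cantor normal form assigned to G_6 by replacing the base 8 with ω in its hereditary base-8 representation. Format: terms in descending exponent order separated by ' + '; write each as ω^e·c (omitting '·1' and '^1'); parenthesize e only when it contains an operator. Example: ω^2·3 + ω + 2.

ω^ω·7 + ω^7·7 + ω^6·7 + ω^5·7 + ω^4·7 + ω^3·7 + ω^2·7 + ω·7 + 7

(0) 11|_2 = 2^(2 + 1) + 2 + 1 ↦ 3^(3 + 1) + 3 + 1|_3 = 85 ⇒ 84
(1) 84|_3 = 3^(3 + 1) + 3 ↦ 4^(4 + 1) + 4|_4 = 1028 ⇒ 1027
(2) 1027|_4 = 4^(4 + 1) + 3 ↦ 5^(5 + 1) + 3|_5 = 15628 ⇒ 15627
(3) 15627|_5 = 5^(5 + 1) + 2 ↦ 6^(6 + 1) + 2|_6 = 279938 ⇒ 279937
(4) 279937|_6 = 6^(6 + 1) + 1 ↦ 7^(7 + 1) + 1|_7 = 5764802 ⇒ 5764801
(5) 5764801|_7 = 7^(7 + 1) ↦ 8^(8 + 1)|_8 = 134217728 ⇒ 134217727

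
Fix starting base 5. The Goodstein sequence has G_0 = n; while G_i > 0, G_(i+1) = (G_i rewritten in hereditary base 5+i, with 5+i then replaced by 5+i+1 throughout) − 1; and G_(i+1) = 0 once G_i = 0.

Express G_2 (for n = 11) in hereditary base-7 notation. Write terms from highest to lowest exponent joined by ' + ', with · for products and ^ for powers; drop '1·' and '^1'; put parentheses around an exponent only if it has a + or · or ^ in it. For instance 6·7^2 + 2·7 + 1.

base 5: 11 = 2·5 + 1; at 6: 2·6 + 1 = 13; next = 12
base 6: 12 = 2·6; at 7: 2·7 = 14; next = 13

7 + 6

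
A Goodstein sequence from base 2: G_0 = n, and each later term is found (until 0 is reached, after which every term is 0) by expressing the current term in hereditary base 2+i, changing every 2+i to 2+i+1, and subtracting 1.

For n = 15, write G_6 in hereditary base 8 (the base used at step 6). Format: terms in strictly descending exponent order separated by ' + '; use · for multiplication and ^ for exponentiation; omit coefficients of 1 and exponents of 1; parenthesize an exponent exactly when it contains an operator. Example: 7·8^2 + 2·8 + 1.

8^(8 + 1) + 7·8^7 + 7·8^6 + 7·8^5 + 7·8^4 + 7·8^3 + 7·8^2 + 7·8 + 7

i=0: 15 = 2^(2 + 1) + 2^2 + 2 + 1 (b=2); 2→3: 3^(3 + 1) + 3^3 + 3 + 1 = 112; 112−1 = 111
i=1: 111 = 3^(3 + 1) + 3^3 + 3 (b=3); 3→4: 4^(4 + 1) + 4^4 + 4 = 1284; 1284−1 = 1283
i=2: 1283 = 4^(4 + 1) + 4^4 + 3 (b=4); 4→5: 5^(5 + 1) + 5^5 + 3 = 18753; 18753−1 = 18752
i=3: 18752 = 5^(5 + 1) + 5^5 + 2 (b=5); 5→6: 6^(6 + 1) + 6^6 + 2 = 326594; 326594−1 = 326593
i=4: 326593 = 6^(6 + 1) + 6^6 + 1 (b=6); 6→7: 7^(7 + 1) + 7^7 + 1 = 6588345; 6588345−1 = 6588344
i=5: 6588344 = 7^(7 + 1) + 7^7 (b=7); 7→8: 8^(8 + 1) + 8^8 = 150994944; 150994944−1 = 150994943
i=6: 150994943 = 8^(8 + 1) + 7·8^7 + 7·8^6 + 7·8^5 + 7·8^4 + 7·8^3 + 7·8^2 + 7·8 + 7 (b=8); 8→9: 9^(9 + 1) + 7·9^7 + 7·9^6 + 7·9^5 + 7·9^4 + 7·9^3 + 7·9^2 + 7·9 + 7 = 3524450281; 3524450281−1 = 3524450280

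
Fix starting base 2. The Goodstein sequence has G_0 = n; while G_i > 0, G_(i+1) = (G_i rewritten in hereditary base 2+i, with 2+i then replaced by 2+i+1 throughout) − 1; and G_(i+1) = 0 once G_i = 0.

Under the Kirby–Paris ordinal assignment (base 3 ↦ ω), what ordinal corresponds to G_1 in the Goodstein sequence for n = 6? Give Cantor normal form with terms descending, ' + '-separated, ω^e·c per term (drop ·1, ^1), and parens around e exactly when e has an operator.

ω^ω + 2

base 2: 6 = 2^2 + 2; at 3: 3^3 + 3 = 30; next = 29
base 3: 29 = 3^3 + 2; at 4: 4^4 + 2 = 258; next = 257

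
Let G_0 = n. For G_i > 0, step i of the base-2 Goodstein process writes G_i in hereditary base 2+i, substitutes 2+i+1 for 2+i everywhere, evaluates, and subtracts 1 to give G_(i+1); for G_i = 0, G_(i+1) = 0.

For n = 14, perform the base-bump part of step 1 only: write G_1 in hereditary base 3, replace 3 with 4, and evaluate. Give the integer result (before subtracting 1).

1282

(0) 14|_2 = 2^(2 + 1) + 2^2 + 2 ↦ 3^(3 + 1) + 3^3 + 3|_3 = 111 ⇒ 110
(1) 110|_3 = 3^(3 + 1) + 3^3 + 2 ↦ 4^(4 + 1) + 4^4 + 2|_4 = 1282 ⇒ 1281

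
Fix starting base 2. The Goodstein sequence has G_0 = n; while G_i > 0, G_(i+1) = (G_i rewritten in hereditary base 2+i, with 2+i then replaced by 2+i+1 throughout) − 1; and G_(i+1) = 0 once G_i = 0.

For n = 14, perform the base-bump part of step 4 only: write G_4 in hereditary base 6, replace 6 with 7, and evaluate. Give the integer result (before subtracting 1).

i=0: 14 = 2^(2 + 1) + 2^2 + 2 (b=2); 2→3: 3^(3 + 1) + 3^3 + 3 = 111; 111−1 = 110
i=1: 110 = 3^(3 + 1) + 3^3 + 2 (b=3); 3→4: 4^(4 + 1) + 4^4 + 2 = 1282; 1282−1 = 1281
i=2: 1281 = 4^(4 + 1) + 4^4 + 1 (b=4); 4→5: 5^(5 + 1) + 5^5 + 1 = 18751; 18751−1 = 18750
i=3: 18750 = 5^(5 + 1) + 5^5 (b=5); 5→6: 6^(6 + 1) + 6^6 = 326592; 326592−1 = 326591

5862841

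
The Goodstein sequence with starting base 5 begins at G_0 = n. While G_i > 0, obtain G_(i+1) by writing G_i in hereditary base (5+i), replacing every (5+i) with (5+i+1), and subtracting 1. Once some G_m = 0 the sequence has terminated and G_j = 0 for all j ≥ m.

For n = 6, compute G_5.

(0) 6|_5 = 5 + 1 ↦ 6 + 1|_6 = 7 ⇒ 6
(1) 6|_6 = 6 ↦ 7|_7 = 7 ⇒ 6
(2) 6|_7 = 6 ↦ 6|_8 = 6 ⇒ 5
(3) 5|_8 = 5 ↦ 5|_9 = 5 ⇒ 4
(4) 4|_9 = 4 ↦ 4|_10 = 4 ⇒ 3
(5) 3|_10 = 3 ↦ 3|_11 = 3 ⇒ 2

3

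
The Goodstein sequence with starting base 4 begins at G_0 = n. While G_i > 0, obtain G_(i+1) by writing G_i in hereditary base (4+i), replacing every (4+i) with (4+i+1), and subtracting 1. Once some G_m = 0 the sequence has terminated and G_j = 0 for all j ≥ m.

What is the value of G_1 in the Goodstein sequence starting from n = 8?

9

(0) 8|_4 = 2·4 ↦ 2·5|_5 = 10 ⇒ 9
(1) 9|_5 = 5 + 4 ↦ 6 + 4|_6 = 10 ⇒ 9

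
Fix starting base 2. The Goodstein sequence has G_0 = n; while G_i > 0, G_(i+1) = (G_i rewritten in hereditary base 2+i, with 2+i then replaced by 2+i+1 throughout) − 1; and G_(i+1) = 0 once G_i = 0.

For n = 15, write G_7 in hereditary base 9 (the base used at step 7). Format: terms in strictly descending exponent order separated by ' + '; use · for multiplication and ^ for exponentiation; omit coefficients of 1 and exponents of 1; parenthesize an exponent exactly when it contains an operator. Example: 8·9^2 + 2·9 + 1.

9^(9 + 1) + 7·9^7 + 7·9^6 + 7·9^5 + 7·9^4 + 7·9^3 + 7·9^2 + 7·9 + 6

base 2: 15 = 2^(2 + 1) + 2^2 + 2 + 1; at 3: 3^(3 + 1) + 3^3 + 3 + 1 = 112; next = 111
base 3: 111 = 3^(3 + 1) + 3^3 + 3; at 4: 4^(4 + 1) + 4^4 + 4 = 1284; next = 1283
base 4: 1283 = 4^(4 + 1) + 4^4 + 3; at 5: 5^(5 + 1) + 5^5 + 3 = 18753; next = 18752
base 5: 18752 = 5^(5 + 1) + 5^5 + 2; at 6: 6^(6 + 1) + 6^6 + 2 = 326594; next = 326593
base 6: 326593 = 6^(6 + 1) + 6^6 + 1; at 7: 7^(7 + 1) + 7^7 + 1 = 6588345; next = 6588344
base 7: 6588344 = 7^(7 + 1) + 7^7; at 8: 8^(8 + 1) + 8^8 = 150994944; next = 150994943
base 8: 150994943 = 8^(8 + 1) + 7·8^7 + 7·8^6 + 7·8^5 + 7·8^4 + 7·8^3 + 7·8^2 + 7·8 + 7; at 9: 9^(9 + 1) + 7·9^7 + 7·9^6 + 7·9^5 + 7·9^4 + 7·9^3 + 7·9^2 + 7·9 + 7 = 3524450281; next = 3524450280
base 9: 3524450280 = 9^(9 + 1) + 7·9^7 + 7·9^6 + 7·9^5 + 7·9^4 + 7·9^3 + 7·9^2 + 7·9 + 6; at 10: 10^(10 + 1) + 7·10^7 + 7·10^6 + 7·10^5 + 7·10^4 + 7·10^3 + 7·10^2 + 7·10 + 6 = 100077777776; next = 100077777775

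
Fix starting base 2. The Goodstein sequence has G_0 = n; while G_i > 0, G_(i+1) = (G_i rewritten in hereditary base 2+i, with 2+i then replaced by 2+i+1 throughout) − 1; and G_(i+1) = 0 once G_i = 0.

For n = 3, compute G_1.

G_0 = 3. HB_2(3) = 2 + 1. Bump = 4. G_1 = 3.
G_1 = 3. HB_3(3) = 3. Bump = 4. G_2 = 3.

3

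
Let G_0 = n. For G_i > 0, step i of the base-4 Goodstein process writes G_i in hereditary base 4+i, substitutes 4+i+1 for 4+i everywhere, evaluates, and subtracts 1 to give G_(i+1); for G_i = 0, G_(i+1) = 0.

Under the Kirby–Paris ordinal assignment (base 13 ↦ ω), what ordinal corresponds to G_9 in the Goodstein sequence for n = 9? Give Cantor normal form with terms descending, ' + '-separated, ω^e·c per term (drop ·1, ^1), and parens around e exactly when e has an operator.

base 4: 9 = 2·4 + 1; at 5: 2·5 + 1 = 11; next = 10
base 5: 10 = 2·5; at 6: 2·6 = 12; next = 11
base 6: 11 = 6 + 5; at 7: 7 + 5 = 12; next = 11
base 7: 11 = 7 + 4; at 8: 8 + 4 = 12; next = 11
base 8: 11 = 8 + 3; at 9: 9 + 3 = 12; next = 11
base 9: 11 = 9 + 2; at 10: 10 + 2 = 12; next = 11
base 10: 11 = 10 + 1; at 11: 11 + 1 = 12; next = 11
base 11: 11 = 11; at 12: 12 = 12; next = 11
base 12: 11 = 11; at 13: 11 = 11; next = 10

10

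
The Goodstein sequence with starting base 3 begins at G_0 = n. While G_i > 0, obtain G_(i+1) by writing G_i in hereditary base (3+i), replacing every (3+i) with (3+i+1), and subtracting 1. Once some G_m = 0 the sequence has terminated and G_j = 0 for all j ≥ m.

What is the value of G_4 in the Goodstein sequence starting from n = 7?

i=0: 7 = 2·3 + 1 (b=3); 3→4: 2·4 + 1 = 9; 9−1 = 8
i=1: 8 = 2·4 (b=4); 4→5: 2·5 = 10; 10−1 = 9
i=2: 9 = 5 + 4 (b=5); 5→6: 6 + 4 = 10; 10−1 = 9
i=3: 9 = 6 + 3 (b=6); 6→7: 7 + 3 = 10; 10−1 = 9
i=4: 9 = 7 + 2 (b=7); 7→8: 8 + 2 = 10; 10−1 = 9

9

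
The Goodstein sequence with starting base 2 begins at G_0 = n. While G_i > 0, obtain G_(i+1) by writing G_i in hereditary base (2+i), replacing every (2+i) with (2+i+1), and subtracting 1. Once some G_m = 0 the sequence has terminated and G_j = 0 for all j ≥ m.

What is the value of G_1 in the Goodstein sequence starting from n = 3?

3

base 2: 3 = 2 + 1; at 3: 3 + 1 = 4; next = 3
base 3: 3 = 3; at 4: 4 = 4; next = 3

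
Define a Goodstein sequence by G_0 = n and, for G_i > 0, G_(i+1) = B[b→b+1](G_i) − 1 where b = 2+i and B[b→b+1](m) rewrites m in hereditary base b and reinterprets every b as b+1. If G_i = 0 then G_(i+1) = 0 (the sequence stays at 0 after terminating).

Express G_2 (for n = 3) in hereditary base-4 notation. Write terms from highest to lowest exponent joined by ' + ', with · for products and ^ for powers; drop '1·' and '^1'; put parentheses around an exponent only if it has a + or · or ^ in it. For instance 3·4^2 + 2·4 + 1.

3

G_0=3  [base 2] 2 + 1  →[2↦3]→  3 + 1 = 4  −1 ⇒ G_1=3
G_1=3  [base 3] 3  →[3↦4]→  4 = 4  −1 ⇒ G_2=3
G_2=3  [base 4] 3  →[4↦5]→  3 = 3  −1 ⇒ G_3=2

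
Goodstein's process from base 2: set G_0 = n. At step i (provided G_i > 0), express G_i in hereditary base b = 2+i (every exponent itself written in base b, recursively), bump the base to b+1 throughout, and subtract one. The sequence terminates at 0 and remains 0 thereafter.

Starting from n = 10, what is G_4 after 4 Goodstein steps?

279935

(0) 10|_2 = 2^(2 + 1) + 2 ↦ 3^(3 + 1) + 3|_3 = 84 ⇒ 83
(1) 83|_3 = 3^(3 + 1) + 2 ↦ 4^(4 + 1) + 2|_4 = 1026 ⇒ 1025
(2) 1025|_4 = 4^(4 + 1) + 1 ↦ 5^(5 + 1) + 1|_5 = 15626 ⇒ 15625
(3) 15625|_5 = 5^(5 + 1) ↦ 6^(6 + 1)|_6 = 279936 ⇒ 279935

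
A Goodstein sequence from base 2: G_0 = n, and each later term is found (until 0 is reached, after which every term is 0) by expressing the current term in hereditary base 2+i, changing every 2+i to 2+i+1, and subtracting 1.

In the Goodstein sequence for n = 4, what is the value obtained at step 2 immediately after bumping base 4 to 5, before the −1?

4 —HB2→ 2^2 —bump→ 3^3 = 27 —(−1)→ 26
26 —HB3→ 2·3^2 + 2·3 + 2 —bump→ 2·4^2 + 2·4 + 2 = 42 —(−1)→ 41

61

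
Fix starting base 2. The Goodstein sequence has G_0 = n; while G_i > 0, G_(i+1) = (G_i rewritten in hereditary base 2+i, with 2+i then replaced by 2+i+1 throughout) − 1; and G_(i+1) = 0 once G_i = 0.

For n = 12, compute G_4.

280019

G_0 = 12. HB_2(12) = 2^(2 + 1) + 2^2. Bump = 108. G_1 = 107.
G_1 = 107. HB_3(107) = 3^(3 + 1) + 2·3^2 + 2·3 + 2. Bump = 1066. G_2 = 1065.
G_2 = 1065. HB_4(1065) = 4^(4 + 1) + 2·4^2 + 2·4 + 1. Bump = 15686. G_3 = 15685.
G_3 = 15685. HB_5(15685) = 5^(5 + 1) + 2·5^2 + 2·5. Bump = 280020. G_4 = 280019.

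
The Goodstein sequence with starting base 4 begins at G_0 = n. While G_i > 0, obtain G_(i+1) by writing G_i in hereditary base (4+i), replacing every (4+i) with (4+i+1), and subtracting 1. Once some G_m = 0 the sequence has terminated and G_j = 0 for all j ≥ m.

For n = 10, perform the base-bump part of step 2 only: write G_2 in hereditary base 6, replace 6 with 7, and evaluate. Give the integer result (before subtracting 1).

step 0: 10 = 2·4 + 2; sub 5 for 4: 2·5 + 2; = 12; G_1 = 12−1 = 11
step 1: 11 = 2·5 + 1; sub 6 for 5: 2·6 + 1; = 13; G_2 = 13−1 = 12
step 2: 12 = 2·6; sub 7 for 6: 2·7; = 14; G_3 = 14−1 = 13

14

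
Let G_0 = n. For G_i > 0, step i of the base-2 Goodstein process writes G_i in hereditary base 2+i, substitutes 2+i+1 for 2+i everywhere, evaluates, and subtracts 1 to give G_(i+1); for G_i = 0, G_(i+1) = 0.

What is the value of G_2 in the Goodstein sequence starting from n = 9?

1023

[0] 9 ≡ 2^(2 + 1) + 1 (base 2). Lift 3: 82. −1: 81.
[1] 81 ≡ 3^(3 + 1) (base 3). Lift 4: 1024. −1: 1023.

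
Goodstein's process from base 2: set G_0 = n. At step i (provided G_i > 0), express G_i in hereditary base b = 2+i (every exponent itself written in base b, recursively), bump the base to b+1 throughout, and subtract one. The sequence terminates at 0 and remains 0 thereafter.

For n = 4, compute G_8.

G_0 = 4. HB_2(4) = 2^2. Bump = 27. G_1 = 26.
G_1 = 26. HB_3(26) = 2·3^2 + 2·3 + 2. Bump = 42. G_2 = 41.
G_2 = 41. HB_4(41) = 2·4^2 + 2·4 + 1. Bump = 61. G_3 = 60.
G_3 = 60. HB_5(60) = 2·5^2 + 2·5. Bump = 84. G_4 = 83.
G_4 = 83. HB_6(83) = 2·6^2 + 6 + 5. Bump = 110. G_5 = 109.
G_5 = 109. HB_7(109) = 2·7^2 + 7 + 4. Bump = 140. G_6 = 139.
G_6 = 139. HB_8(139) = 2·8^2 + 8 + 3. Bump = 174. G_7 = 173.
G_7 = 173. HB_9(173) = 2·9^2 + 9 + 2. Bump = 212. G_8 = 211.
G_8 = 211. HB_10(211) = 2·10^2 + 10 + 1. Bump = 254. G_9 = 253.

211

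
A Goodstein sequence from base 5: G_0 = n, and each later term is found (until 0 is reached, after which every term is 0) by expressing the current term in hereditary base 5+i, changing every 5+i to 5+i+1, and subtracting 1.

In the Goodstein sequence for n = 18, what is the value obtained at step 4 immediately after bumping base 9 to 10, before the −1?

28

G_0=18  [base 5] 3·5 + 3  →[5↦6]→  3·6 + 3 = 21  −1 ⇒ G_1=20
G_1=20  [base 6] 3·6 + 2  →[6↦7]→  3·7 + 2 = 23  −1 ⇒ G_2=22
G_2=22  [base 7] 3·7 + 1  →[7↦8]→  3·8 + 1 = 25  −1 ⇒ G_3=24
G_3=24  [base 8] 3·8  →[8↦9]→  3·9 = 27  −1 ⇒ G_4=26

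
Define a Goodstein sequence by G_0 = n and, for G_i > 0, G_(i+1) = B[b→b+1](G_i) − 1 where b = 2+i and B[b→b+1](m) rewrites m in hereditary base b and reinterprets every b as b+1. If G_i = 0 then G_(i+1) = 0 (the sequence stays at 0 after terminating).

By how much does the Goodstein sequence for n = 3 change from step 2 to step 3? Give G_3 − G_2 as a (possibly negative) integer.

-1

G_0 = 3. HB_2(3) = 2 + 1. Bump = 4. G_1 = 3.
G_1 = 3. HB_3(3) = 3. Bump = 4. G_2 = 3.
G_2 = 3. HB_4(3) = 3. Bump = 3. G_3 = 2.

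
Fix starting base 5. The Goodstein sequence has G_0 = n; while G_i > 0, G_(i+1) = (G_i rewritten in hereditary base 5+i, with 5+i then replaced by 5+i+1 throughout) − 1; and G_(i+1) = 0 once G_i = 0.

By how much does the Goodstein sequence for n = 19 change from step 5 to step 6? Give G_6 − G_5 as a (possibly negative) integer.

1

[0] 19 ≡ 3·5 + 4 (base 5). Lift 6: 22. −1: 21.
[1] 21 ≡ 3·6 + 3 (base 6). Lift 7: 24. −1: 23.
[2] 23 ≡ 3·7 + 2 (base 7). Lift 8: 26. −1: 25.
[3] 25 ≡ 3·8 + 1 (base 8). Lift 9: 28. −1: 27.
[4] 27 ≡ 3·9 (base 9). Lift 10: 30. −1: 29.
[5] 29 ≡ 2·10 + 9 (base 10). Lift 11: 31. −1: 30.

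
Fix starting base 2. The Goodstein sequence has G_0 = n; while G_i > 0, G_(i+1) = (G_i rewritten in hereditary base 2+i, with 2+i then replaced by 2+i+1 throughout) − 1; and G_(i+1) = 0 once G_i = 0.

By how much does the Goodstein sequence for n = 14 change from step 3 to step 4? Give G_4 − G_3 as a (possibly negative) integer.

307841

[0] 14 ≡ 2^(2 + 1) + 2^2 + 2 (base 2). Lift 3: 111. −1: 110.
[1] 110 ≡ 3^(3 + 1) + 3^3 + 2 (base 3). Lift 4: 1282. −1: 1281.
[2] 1281 ≡ 4^(4 + 1) + 4^4 + 1 (base 4). Lift 5: 18751. −1: 18750.
[3] 18750 ≡ 5^(5 + 1) + 5^5 (base 5). Lift 6: 326592. −1: 326591.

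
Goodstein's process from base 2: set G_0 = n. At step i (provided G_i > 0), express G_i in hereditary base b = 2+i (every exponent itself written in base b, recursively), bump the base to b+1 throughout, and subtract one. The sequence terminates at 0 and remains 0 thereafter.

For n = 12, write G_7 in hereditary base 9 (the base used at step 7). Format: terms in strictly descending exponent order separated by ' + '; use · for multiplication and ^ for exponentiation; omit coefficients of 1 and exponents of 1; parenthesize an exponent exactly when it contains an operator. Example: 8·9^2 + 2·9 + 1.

9^(9 + 1) + 2·9^2 + 9 + 2

(0) 12|_2 = 2^(2 + 1) + 2^2 ↦ 3^(3 + 1) + 3^3|_3 = 108 ⇒ 107
(1) 107|_3 = 3^(3 + 1) + 2·3^2 + 2·3 + 2 ↦ 4^(4 + 1) + 2·4^2 + 2·4 + 2|_4 = 1066 ⇒ 1065
(2) 1065|_4 = 4^(4 + 1) + 2·4^2 + 2·4 + 1 ↦ 5^(5 + 1) + 2·5^2 + 2·5 + 1|_5 = 15686 ⇒ 15685
(3) 15685|_5 = 5^(5 + 1) + 2·5^2 + 2·5 ↦ 6^(6 + 1) + 2·6^2 + 2·6|_6 = 280020 ⇒ 280019
(4) 280019|_6 = 6^(6 + 1) + 2·6^2 + 6 + 5 ↦ 7^(7 + 1) + 2·7^2 + 7 + 5|_7 = 5764911 ⇒ 5764910
(5) 5764910|_7 = 7^(7 + 1) + 2·7^2 + 7 + 4 ↦ 8^(8 + 1) + 2·8^2 + 8 + 4|_8 = 134217868 ⇒ 134217867
(6) 134217867|_8 = 8^(8 + 1) + 2·8^2 + 8 + 3 ↦ 9^(9 + 1) + 2·9^2 + 9 + 3|_9 = 3486784575 ⇒ 3486784574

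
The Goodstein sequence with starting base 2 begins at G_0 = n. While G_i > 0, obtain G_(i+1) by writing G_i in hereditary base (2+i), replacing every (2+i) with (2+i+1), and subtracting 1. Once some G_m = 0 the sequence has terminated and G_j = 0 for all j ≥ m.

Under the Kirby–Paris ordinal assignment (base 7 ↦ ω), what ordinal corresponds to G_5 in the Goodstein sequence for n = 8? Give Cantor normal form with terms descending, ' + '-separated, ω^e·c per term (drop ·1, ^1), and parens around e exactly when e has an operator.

ω^ω·2 + ω^2·2 + ω + 4

(0) 8|_2 = 2^(2 + 1) ↦ 3^(3 + 1)|_3 = 81 ⇒ 80
(1) 80|_3 = 2·3^3 + 2·3^2 + 2·3 + 2 ↦ 2·4^4 + 2·4^2 + 2·4 + 2|_4 = 554 ⇒ 553
(2) 553|_4 = 2·4^4 + 2·4^2 + 2·4 + 1 ↦ 2·5^5 + 2·5^2 + 2·5 + 1|_5 = 6311 ⇒ 6310
(3) 6310|_5 = 2·5^5 + 2·5^2 + 2·5 ↦ 2·6^6 + 2·6^2 + 2·6|_6 = 93396 ⇒ 93395
(4) 93395|_6 = 2·6^6 + 2·6^2 + 6 + 5 ↦ 2·7^7 + 2·7^2 + 7 + 5|_7 = 1647196 ⇒ 1647195
(5) 1647195|_7 = 2·7^7 + 2·7^2 + 7 + 4 ↦ 2·8^8 + 2·8^2 + 8 + 4|_8 = 33554572 ⇒ 33554571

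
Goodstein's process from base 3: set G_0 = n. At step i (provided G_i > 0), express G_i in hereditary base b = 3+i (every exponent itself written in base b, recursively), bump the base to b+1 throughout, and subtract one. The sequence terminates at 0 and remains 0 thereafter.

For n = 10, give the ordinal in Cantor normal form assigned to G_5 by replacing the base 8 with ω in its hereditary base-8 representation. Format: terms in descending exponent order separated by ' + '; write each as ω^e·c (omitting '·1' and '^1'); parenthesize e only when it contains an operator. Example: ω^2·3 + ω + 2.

ω·4 + 1

(0) 10|_3 = 3^2 + 1 ↦ 4^2 + 1|_4 = 17 ⇒ 16
(1) 16|_4 = 4^2 ↦ 5^2|_5 = 25 ⇒ 24
(2) 24|_5 = 4·5 + 4 ↦ 4·6 + 4|_6 = 28 ⇒ 27
(3) 27|_6 = 4·6 + 3 ↦ 4·7 + 3|_7 = 31 ⇒ 30
(4) 30|_7 = 4·7 + 2 ↦ 4·8 + 2|_8 = 34 ⇒ 33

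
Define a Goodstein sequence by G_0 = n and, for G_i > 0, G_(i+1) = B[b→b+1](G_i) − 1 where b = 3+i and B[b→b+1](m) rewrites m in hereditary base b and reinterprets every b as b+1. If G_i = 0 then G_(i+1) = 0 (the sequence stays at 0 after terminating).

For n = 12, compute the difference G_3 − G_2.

12 —HB3→ 3^2 + 3 —bump→ 4^2 + 4 = 20 —(−1)→ 19
19 —HB4→ 4^2 + 3 —bump→ 5^2 + 3 = 28 —(−1)→ 27
27 —HB5→ 5^2 + 2 —bump→ 6^2 + 2 = 38 —(−1)→ 37

10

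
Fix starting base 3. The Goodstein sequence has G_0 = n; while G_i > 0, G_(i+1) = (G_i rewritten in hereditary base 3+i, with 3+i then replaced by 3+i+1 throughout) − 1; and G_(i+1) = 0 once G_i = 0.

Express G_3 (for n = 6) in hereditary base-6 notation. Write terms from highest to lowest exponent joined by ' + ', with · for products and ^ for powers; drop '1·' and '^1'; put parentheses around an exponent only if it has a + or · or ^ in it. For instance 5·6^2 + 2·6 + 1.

6 + 1

G_0=6  [base 3] 2·3  →[3↦4]→  2·4 = 8  −1 ⇒ G_1=7
G_1=7  [base 4] 4 + 3  →[4↦5]→  5 + 3 = 8  −1 ⇒ G_2=7
G_2=7  [base 5] 5 + 2  →[5↦6]→  6 + 2 = 8  −1 ⇒ G_3=7
G_3=7  [base 6] 6 + 1  →[6↦7]→  7 + 1 = 8  −1 ⇒ G_4=7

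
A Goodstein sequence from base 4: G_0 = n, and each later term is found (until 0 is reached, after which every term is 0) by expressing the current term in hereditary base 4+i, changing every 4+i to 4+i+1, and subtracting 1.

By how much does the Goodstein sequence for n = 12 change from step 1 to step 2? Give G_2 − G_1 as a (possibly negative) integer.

i=0: 12 = 3·4 (b=4); 4→5: 3·5 = 15; 15−1 = 14
i=1: 14 = 2·5 + 4 (b=5); 5→6: 2·6 + 4 = 16; 16−1 = 15

1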